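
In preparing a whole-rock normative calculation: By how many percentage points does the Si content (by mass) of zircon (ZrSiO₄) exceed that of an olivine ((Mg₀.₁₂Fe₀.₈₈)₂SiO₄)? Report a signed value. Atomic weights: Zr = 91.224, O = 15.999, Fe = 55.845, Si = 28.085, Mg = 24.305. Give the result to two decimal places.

1.01 percentage points

First mineral: 28.085 g Si in 183.305 g formula = 15.32 wt% Si.
Second mineral: 28.085 g Si in 196.201 g formula = 14.31 wt% Si.
15.32% − 14.31% gives a difference of 1.01 percentage points.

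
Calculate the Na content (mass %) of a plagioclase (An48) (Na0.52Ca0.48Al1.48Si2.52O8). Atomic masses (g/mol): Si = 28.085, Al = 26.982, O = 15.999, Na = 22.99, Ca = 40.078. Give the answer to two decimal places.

4.43 mass %

Molar mass of Na0.52Ca0.48Al1.48Si2.52O8: 0.52·22.99 + 0.48·40.078 + 1.48·26.982 + 2.52·28.085 + 8·15.999 = 269.892 g/mol.
Mass of Na per formula unit: 0.52 × 22.99 = 11.955 g.
Weight fraction Na = 11.955 / 269.892 = 0.0443.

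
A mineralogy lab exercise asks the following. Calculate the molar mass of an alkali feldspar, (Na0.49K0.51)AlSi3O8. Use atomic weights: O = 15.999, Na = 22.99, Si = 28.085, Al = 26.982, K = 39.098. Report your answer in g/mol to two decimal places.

270.43 g/mol

The formula mass is the sum 0.49×22.99 + 0.51×39.098 + 1×26.982 + 3×28.085 + 8×15.999.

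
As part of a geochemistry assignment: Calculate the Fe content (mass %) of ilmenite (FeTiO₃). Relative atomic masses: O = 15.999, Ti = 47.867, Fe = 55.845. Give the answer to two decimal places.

36.81 mass %

Molar mass of FeTiO₃: 1·55.845 + 1·47.867 + 3·15.999 = 151.709 g/mol.
Mass of Fe per formula unit: 1 × 55.845 = 55.845 g.
Weight fraction Fe = 55.845 / 151.709 = 0.3681.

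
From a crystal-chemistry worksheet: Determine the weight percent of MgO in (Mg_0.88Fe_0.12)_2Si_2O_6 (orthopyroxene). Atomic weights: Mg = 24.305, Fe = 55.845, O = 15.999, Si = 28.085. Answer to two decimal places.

34.05 wt%

M((Mg_0.88Fe_0.12)_2Si_2O_6) = 208.344 g/mol; M(MgO) = 40.304 g/mol.
Moles MgO per formula unit = 1.76 Mg ÷ 1 = 1.7600.
MgO fraction = (1.7600 × 40.304) / 208.344 = 70.935/208.344 = 0.3405.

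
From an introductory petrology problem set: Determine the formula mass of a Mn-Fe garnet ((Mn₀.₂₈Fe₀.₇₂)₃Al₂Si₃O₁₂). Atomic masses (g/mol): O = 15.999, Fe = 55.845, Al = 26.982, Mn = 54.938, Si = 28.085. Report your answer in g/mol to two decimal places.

The formula mass is the sum 0.84*54.938 + 2.16*55.845 + 2*26.982 + 3*28.085 + 12*15.999.

496.98 g/mol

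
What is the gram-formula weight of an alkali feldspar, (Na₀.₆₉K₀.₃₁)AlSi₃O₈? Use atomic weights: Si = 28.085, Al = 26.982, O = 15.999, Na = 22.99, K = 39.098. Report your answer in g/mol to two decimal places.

M = 0.69*22.99 + 0.31*39.098 + 1*26.982 + 3*28.085 + 8*15.999

267.21 g/mol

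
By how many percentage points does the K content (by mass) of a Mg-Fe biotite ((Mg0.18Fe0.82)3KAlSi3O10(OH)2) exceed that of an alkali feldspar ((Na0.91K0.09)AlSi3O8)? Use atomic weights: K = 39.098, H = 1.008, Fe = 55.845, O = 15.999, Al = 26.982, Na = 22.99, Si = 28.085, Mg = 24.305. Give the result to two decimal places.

K in (Mg0.18Fe0.82)3KAlSi3O10(OH)2: molar mass 494.842 g/mol; 1×39.098 = 39.098 g → 7.90 wt%.
K in (Na0.91K0.09)AlSi3O8: molar mass 263.669 g/mol; 0.09×39.098 = 3.519 g → 1.33 wt%.
Difference = 7.90 − 1.33 = 6.57 percentage points.

6.57 percentage points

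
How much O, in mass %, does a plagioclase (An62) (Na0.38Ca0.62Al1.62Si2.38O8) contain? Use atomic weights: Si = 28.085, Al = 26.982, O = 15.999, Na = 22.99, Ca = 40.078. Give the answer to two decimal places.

47.03 mass %

M(Na0.38Ca0.62Al1.62Si2.38O8) = 272.130 g/mol.
O contributes 8 × 15.999 = 127.992 g per mole.
127.992/272.130 = 0.4703 → 47.03%.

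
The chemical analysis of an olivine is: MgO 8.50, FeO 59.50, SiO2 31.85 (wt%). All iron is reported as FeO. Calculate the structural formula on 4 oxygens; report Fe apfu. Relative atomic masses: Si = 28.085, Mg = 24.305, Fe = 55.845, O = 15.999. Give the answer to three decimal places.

8.50 wt% MgO ÷ 40.304 g/mol = 0.21090 mol, giving 0.21090 Mg and 0.21090 O.
59.50 wt% FeO ÷ 71.844 g/mol = 0.82818 mol, giving 0.82818 Fe and 0.82818 O.
31.85 wt% SiO2 ÷ 60.083 g/mol = 0.53010 mol, giving 0.53010 Si and 1.06020 O.
Oxygen sums to 2.09928; scaling by 4/2.09928 = 1.90542 puts the formula on 4 O.
Fe: 0.82818 × 1.90542 = 1.578 atoms per formula unit.

1.578 Fe apfu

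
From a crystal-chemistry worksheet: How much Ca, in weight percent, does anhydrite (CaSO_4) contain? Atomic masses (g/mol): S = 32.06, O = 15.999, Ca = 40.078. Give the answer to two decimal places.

M(CaSO_4) = 136.134 g/mol.
Ca contributes 1 × 40.078 = 40.078 g per mole.
40.078/136.134 = 0.2944 → 29.44%.

29.44 weight percent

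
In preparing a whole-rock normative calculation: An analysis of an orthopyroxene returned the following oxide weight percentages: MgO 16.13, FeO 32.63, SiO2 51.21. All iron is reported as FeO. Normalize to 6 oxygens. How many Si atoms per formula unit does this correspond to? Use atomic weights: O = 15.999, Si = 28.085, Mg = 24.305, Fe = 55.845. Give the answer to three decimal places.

1.998 Si apfu

MgO: 16.13/40.304 = 0.40021 mol → 0.40021 mol Mg, 0.40021 mol O.
FeO: 32.63/71.844 = 0.45418 mol → 0.45418 mol Fe, 0.45418 mol O.
SiO2: 51.21/60.083 = 0.85232 mol → 0.85232 mol Si, 1.70464 mol O.
Total oxygen = 2.55903 mol. Normalization factor = 6/2.55903 = 2.34464.
Si per 6 O = 0.85232 × 2.34464 = 1.998.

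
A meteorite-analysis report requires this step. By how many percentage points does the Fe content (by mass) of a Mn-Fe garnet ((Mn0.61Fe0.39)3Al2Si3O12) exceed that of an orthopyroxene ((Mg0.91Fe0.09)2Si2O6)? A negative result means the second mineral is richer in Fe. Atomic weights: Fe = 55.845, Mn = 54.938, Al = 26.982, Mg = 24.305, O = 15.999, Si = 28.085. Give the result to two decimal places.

8.30 percentage points

M((Mn0.61Fe0.39)3Al2Si3O12) = 496.082 g/mol, so wt% Fe = 65.339/496.082 × 100 = 13.17%.
M((Mg0.91Fe0.09)2Si2O6) = 206.451 g/mol, so wt% Fe = 10.052/206.451 × 100 = 4.87%.
13.17 − 4.87 = 8.30 pp.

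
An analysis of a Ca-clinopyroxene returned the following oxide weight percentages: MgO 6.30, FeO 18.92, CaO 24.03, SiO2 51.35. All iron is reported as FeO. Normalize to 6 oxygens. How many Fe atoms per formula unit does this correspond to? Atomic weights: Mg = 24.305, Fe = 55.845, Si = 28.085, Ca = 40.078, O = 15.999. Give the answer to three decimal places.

0.618 Fe apfu

6.30 wt% MgO ÷ 40.304 g/mol = 0.15631 mol, giving 0.15631 Mg and 0.15631 O.
18.92 wt% FeO ÷ 71.844 g/mol = 0.26335 mol, giving 0.26335 Fe and 0.26335 O.
24.03 wt% CaO ÷ 56.077 g/mol = 0.42852 mol, giving 0.42852 Ca and 0.42852 O.
51.35 wt% SiO2 ÷ 60.083 g/mol = 0.85465 mol, giving 0.85465 Si and 1.70930 O.
Oxygen sums to 2.55748; scaling by 6/2.55748 = 2.34606 puts the formula on 6 O.
Fe: 0.26335 × 2.34606 = 0.618 atoms per formula unit.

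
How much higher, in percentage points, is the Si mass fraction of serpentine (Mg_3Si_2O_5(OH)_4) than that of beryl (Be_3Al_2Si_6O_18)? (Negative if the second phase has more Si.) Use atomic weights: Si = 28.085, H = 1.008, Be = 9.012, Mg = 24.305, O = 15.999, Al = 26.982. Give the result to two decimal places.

-11.08 percentage points

M(Mg_3Si_2O_5(OH)_4) = 277.108 g/mol, so wt% Si = 56.170/277.108 × 100 = 20.27%.
M(Be_3Al_2Si_6O_18) = 537.492 g/mol, so wt% Si = 168.510/537.492 × 100 = 31.35%.
20.27 − 31.35 = -11.08 pp.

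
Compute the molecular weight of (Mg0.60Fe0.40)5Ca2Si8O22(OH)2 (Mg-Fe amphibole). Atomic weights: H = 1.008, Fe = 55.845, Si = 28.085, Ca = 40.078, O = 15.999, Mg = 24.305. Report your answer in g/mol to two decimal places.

The formula mass is the sum 3·24.305 + 2·55.845 + 2·40.078 + 8·28.085 + 24·15.999 + 2·1.008.

875.43 g/mol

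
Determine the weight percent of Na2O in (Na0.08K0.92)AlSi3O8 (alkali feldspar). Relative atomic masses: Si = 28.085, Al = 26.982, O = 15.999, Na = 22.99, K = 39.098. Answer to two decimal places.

0.89 wt%

Formula mass = 277.038 g/mol.
0.08 Na → 0.0400 mol Na2O per formula unit; M(Na2O) = 61.979, so Na2O mass = 2.479 g.
2.479/277.038 × 100 = 0.89 wt%.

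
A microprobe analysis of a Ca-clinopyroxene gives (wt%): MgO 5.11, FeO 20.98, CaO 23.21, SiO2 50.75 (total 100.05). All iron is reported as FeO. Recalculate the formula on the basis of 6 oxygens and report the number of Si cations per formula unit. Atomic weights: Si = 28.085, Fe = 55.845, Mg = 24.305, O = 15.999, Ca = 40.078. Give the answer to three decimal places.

MgO (M=40.304): mol = 0.12679; Mg = 0.12679, O = 0.12679.
FeO (M=71.844): mol = 0.29202; Fe = 0.29202, O = 0.29202.
CaO (M=56.077): mol = 0.41390; Ca = 0.41390, O = 0.41390.
SiO2 (M=60.083): mol = 0.84466; Si = 0.84466, O = 1.68932.
ΣO = 2.52203; factor = 6/ΣO = 2.37904.
Si apfu = 0.84466 × 2.37904 = 2.009.

2.009 Si apfu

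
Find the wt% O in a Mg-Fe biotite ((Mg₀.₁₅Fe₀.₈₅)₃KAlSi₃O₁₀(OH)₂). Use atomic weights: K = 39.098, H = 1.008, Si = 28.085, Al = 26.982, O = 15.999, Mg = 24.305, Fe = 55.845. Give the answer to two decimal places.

38.58 mass %

Molar mass of (Mg₀.₁₅Fe₀.₈₅)₃KAlSi₃O₁₀(OH)₂: 0.45·24.305 + 2.55·55.845 + 1·39.098 + 1·26.982 + 3·28.085 + 12·15.999 + 2·1.008 = 497.681 g/mol.
Mass of O per formula unit: 12 × 15.999 = 191.988 g.
Weight fraction O = 191.988 / 497.681 = 0.3858.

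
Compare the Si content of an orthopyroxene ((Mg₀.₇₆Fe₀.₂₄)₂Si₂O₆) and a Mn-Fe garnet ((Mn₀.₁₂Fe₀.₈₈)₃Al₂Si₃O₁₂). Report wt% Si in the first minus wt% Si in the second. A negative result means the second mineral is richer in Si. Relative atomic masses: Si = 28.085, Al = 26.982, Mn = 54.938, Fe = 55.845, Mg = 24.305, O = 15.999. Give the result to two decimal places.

Si in (Mg₀.₇₆Fe₀.₂₄)₂Si₂O₆: molar mass 215.913 g/mol; 2×28.085 = 56.170 g → 26.02 wt%.
Si in (Mn₀.₁₂Fe₀.₈₈)₃Al₂Si₃O₁₂: molar mass 497.415 g/mol; 3×28.085 = 84.255 g → 16.94 wt%.
Difference = 26.02 − 16.94 = 9.08 percentage points.

9.08 percentage points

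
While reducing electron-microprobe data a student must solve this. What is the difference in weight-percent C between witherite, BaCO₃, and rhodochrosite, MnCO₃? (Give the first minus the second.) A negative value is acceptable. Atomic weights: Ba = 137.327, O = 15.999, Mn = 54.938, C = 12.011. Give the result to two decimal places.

-4.36 percentage points

C in BaCO₃: molar mass 197.335 g/mol; 1×12.011 = 12.011 g → 6.09 wt%.
C in MnCO₃: molar mass 114.946 g/mol; 1×12.011 = 12.011 g → 10.45 wt%.
Difference = 6.09 − 10.45 = -4.36 percentage points.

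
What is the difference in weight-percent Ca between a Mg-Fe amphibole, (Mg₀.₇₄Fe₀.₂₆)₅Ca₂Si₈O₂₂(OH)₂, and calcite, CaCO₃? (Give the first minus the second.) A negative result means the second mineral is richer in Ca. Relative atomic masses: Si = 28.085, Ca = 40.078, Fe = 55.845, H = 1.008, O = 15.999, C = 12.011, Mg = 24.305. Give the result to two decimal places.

-30.65 percentage points

Ca in (Mg₀.₇₄Fe₀.₂₆)₅Ca₂Si₈O₂₂(OH)₂: molar mass 853.355 g/mol; 2×40.078 = 80.156 g → 9.39 wt%.
Ca in CaCO₃: molar mass 100.086 g/mol; 1×40.078 = 40.078 g → 40.04 wt%.
Difference = 9.39 − 40.04 = -30.65 percentage points.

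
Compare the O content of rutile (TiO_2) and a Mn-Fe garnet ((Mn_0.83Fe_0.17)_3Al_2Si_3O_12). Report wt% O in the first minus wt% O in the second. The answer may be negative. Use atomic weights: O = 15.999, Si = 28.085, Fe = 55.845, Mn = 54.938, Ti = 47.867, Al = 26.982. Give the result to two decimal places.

1.32 percentage points

First mineral: 31.998 g O in 79.865 g formula = 40.07 wt% O.
Second mineral: 191.988 g O in 495.484 g formula = 38.75 wt% O.
40.07% − 38.75% gives a difference of 1.32 percentage points.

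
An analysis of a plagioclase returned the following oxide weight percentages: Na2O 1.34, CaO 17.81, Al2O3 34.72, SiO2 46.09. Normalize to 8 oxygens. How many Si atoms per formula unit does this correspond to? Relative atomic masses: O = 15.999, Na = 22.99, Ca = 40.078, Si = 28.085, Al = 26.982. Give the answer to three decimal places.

2.120 Si apfu

1.34 wt% Na2O ÷ 61.979 g/mol = 0.02162 mol, giving 0.04324 Na and 0.02162 O.
17.81 wt% CaO ÷ 56.077 g/mol = 0.31760 mol, giving 0.31760 Ca and 0.31760 O.
34.72 wt% Al2O3 ÷ 101.961 g/mol = 0.34052 mol, giving 0.68104 Al and 1.02156 O.
46.09 wt% SiO2 ÷ 60.083 g/mol = 0.76711 mol, giving 0.76711 Si and 1.53422 O.
Oxygen sums to 2.89500; scaling by 8/2.89500 = 2.76339 puts the formula on 8 O.
Si: 0.76711 × 2.76339 = 2.120 atoms per formula unit.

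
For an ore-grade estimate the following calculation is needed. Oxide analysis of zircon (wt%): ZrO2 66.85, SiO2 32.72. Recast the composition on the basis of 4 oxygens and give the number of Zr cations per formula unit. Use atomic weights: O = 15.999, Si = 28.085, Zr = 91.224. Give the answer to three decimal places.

0.998 Zr apfu

66.85 wt% ZrO2 ÷ 123.222 g/mol = 0.54252 mol, giving 0.54252 Zr and 1.08504 O.
32.72 wt% SiO2 ÷ 60.083 g/mol = 0.54458 mol, giving 0.54458 Si and 1.08916 O.
Oxygen sums to 2.17420; scaling by 4/2.17420 = 1.83976 puts the formula on 4 O.
Zr: 0.54252 × 1.83976 = 0.998 atoms per formula unit.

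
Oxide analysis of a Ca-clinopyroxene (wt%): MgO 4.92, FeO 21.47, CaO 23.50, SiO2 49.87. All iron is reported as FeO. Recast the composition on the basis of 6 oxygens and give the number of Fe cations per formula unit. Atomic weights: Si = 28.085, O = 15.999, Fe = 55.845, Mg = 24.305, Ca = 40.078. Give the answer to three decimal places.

0.717 Fe apfu

MgO (M=40.304): mol = 0.12207; Mg = 0.12207, O = 0.12207.
FeO (M=71.844): mol = 0.29884; Fe = 0.29884, O = 0.29884.
CaO (M=56.077): mol = 0.41907; Ca = 0.41907, O = 0.41907.
SiO2 (M=60.083): mol = 0.83002; Si = 0.83002, O = 1.66004.
ΣO = 2.50002; factor = 6/ΣO = 2.39998.
Fe apfu = 0.29884 × 2.39998 = 0.717.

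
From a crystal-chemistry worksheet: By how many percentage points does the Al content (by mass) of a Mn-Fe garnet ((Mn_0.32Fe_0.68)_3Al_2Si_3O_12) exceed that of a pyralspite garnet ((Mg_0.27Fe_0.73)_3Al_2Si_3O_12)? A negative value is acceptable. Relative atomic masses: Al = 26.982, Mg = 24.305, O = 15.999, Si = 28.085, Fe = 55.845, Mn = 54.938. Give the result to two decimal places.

-0.57 percentage points

First mineral: 53.964 g Al in 496.871 g formula = 10.86 wt% Al.
Second mineral: 53.964 g Al in 472.195 g formula = 11.43 wt% Al.
10.86% − 11.43% gives a difference of -0.57 percentage points.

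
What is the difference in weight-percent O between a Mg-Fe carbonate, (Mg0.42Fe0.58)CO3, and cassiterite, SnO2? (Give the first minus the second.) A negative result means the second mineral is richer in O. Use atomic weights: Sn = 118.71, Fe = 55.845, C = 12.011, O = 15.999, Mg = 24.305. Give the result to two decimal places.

O in (Mg0.42Fe0.58)CO3: molar mass 102.606 g/mol; 3×15.999 = 47.997 g → 46.78 wt%.
O in SnO2: molar mass 150.708 g/mol; 2×15.999 = 31.998 g → 21.23 wt%.
Difference = 46.78 − 21.23 = 25.55 percentage points.

25.55 percentage points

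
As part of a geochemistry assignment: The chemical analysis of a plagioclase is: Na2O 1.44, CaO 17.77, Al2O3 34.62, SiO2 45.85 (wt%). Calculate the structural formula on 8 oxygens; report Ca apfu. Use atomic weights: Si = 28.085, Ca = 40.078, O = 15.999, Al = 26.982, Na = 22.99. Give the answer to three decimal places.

0.879 Ca apfu

Na2O (M=61.979): mol = 0.02323; Na = 0.04646, O = 0.02323.
CaO (M=56.077): mol = 0.31689; Ca = 0.31689, O = 0.31689.
Al2O3 (M=101.961): mol = 0.33954; Al = 0.67908, O = 1.01862.
SiO2 (M=60.083): mol = 0.76311; Si = 0.76311, O = 1.52622.
ΣO = 2.88496; factor = 8/ΣO = 2.77300.
Ca apfu = 0.31689 × 2.77300 = 0.879.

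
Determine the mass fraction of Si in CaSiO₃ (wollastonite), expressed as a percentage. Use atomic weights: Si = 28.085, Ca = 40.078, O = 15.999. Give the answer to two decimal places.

M(CaSiO₃) = 116.160 g/mol.
Si contributes 1 × 28.085 = 28.085 g per mole.
28.085/116.160 = 0.2418 → 24.18%.

24.18 wt%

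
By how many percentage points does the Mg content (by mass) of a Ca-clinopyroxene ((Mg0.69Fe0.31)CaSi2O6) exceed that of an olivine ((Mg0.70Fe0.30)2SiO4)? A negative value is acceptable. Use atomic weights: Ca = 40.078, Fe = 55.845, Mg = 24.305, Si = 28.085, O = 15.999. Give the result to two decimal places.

First mineral: 16.770 g Mg in 226.324 g formula = 7.41 wt% Mg.
Second mineral: 34.027 g Mg in 159.615 g formula = 21.32 wt% Mg.
7.41% − 21.32% gives a difference of -13.91 percentage points.

-13.91 percentage points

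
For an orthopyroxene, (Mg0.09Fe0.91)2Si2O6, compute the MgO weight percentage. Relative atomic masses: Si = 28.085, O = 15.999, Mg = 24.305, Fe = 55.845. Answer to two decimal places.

2.81 wt%

Formula mass = 258.177 g/mol.
0.18 Mg → 0.1800 mol MgO per formula unit; M(MgO) = 40.304, so MgO mass = 7.255 g.
7.255/258.177 × 100 = 2.81 wt%.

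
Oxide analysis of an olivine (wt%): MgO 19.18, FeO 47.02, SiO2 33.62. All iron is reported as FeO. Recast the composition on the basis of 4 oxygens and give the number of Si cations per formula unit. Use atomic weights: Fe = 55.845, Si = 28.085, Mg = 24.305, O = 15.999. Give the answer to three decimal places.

0.995 Si apfu

19.18 wt% MgO ÷ 40.304 g/mol = 0.47588 mol, giving 0.47588 Mg and 0.47588 O.
47.02 wt% FeO ÷ 71.844 g/mol = 0.65447 mol, giving 0.65447 Fe and 0.65447 O.
33.62 wt% SiO2 ÷ 60.083 g/mol = 0.55956 mol, giving 0.55956 Si and 1.11912 O.
Oxygen sums to 2.24947; scaling by 4/2.24947 = 1.77820 puts the formula on 4 O.
Si: 0.55956 × 1.77820 = 0.995 atoms per formula unit.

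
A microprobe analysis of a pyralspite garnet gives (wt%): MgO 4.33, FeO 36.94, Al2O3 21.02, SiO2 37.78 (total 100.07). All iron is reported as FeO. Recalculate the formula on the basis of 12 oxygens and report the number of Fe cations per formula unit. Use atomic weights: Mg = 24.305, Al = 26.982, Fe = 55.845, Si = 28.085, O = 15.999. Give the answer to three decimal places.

2.470 Fe apfu

MgO (M=40.304): mol = 0.10743; Mg = 0.10743, O = 0.10743.
FeO (M=71.844): mol = 0.51417; Fe = 0.51417, O = 0.51417.
Al2O3 (M=101.961): mol = 0.20616; Al = 0.41232, O = 0.61848.
SiO2 (M=60.083): mol = 0.62880; Si = 0.62880, O = 1.25760.
ΣO = 2.49768; factor = 12/ΣO = 4.80446.
Fe apfu = 0.51417 × 4.80446 = 2.470.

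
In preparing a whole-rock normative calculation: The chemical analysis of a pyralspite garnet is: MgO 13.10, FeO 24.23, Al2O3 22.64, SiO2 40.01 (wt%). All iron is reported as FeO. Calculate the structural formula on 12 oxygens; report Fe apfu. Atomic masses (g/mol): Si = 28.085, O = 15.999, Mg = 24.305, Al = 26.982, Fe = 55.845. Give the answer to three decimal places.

1.521 Fe apfu

13.10 wt% MgO ÷ 40.304 g/mol = 0.32503 mol, giving 0.32503 Mg and 0.32503 O.
24.23 wt% FeO ÷ 71.844 g/mol = 0.33726 mol, giving 0.33726 Fe and 0.33726 O.
22.64 wt% Al2O3 ÷ 101.961 g/mol = 0.22205 mol, giving 0.44410 Al and 0.66615 O.
40.01 wt% SiO2 ÷ 60.083 g/mol = 0.66591 mol, giving 0.66591 Si and 1.33182 O.
Oxygen sums to 2.66026; scaling by 12/2.66026 = 4.51084 puts the formula on 12 O.
Fe: 0.33726 × 4.51084 = 1.521 atoms per formula unit.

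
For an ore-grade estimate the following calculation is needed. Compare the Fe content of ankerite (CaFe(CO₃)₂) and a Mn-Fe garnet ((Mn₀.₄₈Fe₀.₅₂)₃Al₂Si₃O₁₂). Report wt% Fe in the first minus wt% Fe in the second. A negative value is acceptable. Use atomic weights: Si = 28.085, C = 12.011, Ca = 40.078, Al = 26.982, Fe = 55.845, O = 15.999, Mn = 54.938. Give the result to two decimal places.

First mineral: 55.845 g Fe in 215.939 g formula = 25.86 wt% Fe.
Second mineral: 87.118 g Fe in 496.436 g formula = 17.55 wt% Fe.
25.86% − 17.55% gives a difference of 8.31 percentage points.

8.31 percentage points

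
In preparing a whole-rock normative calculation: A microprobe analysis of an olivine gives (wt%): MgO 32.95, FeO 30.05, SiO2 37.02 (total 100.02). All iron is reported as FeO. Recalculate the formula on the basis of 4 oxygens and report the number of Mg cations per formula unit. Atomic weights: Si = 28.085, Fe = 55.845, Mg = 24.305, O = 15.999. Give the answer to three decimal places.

1.325 Mg apfu

MgO: 32.95/40.304 = 0.81754 mol → 0.81754 mol Mg, 0.81754 mol O.
FeO: 30.05/71.844 = 0.41827 mol → 0.41827 mol Fe, 0.41827 mol O.
SiO2: 37.02/60.083 = 0.61615 mol → 0.61615 mol Si, 1.23230 mol O.
Total oxygen = 2.46811 mol. Normalization factor = 4/2.46811 = 1.62067.
Mg per 4 O = 0.81754 × 1.62067 = 1.325.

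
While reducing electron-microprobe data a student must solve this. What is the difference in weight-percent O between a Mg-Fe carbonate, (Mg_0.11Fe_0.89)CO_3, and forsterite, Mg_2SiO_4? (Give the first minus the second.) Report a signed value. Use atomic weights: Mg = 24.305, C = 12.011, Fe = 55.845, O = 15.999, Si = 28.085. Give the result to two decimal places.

First mineral: 47.997 g O in 112.384 g formula = 42.71 wt% O.
Second mineral: 63.996 g O in 140.691 g formula = 45.49 wt% O.
42.71% − 45.49% gives a difference of -2.78 percentage points.

-2.78 percentage points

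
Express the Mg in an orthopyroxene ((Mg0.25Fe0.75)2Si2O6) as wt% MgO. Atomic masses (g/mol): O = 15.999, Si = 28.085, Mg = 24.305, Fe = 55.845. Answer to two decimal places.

Formula mass = 248.084 g/mol.
0.50 Mg → 0.5000 mol MgO per formula unit; M(MgO) = 40.304, so MgO mass = 20.152 g.
20.152/248.084 × 100 = 8.12 wt%.

8.12 wt%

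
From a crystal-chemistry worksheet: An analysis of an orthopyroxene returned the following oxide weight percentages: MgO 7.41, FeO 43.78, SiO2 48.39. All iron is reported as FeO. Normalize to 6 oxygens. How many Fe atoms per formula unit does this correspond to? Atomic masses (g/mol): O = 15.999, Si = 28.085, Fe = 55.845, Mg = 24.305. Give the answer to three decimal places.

MgO: 7.41/40.304 = 0.18385 mol → 0.18385 mol Mg, 0.18385 mol O.
FeO: 43.78/71.844 = 0.60938 mol → 0.60938 mol Fe, 0.60938 mol O.
SiO2: 48.39/60.083 = 0.80539 mol → 0.80539 mol Si, 1.61078 mol O.
Total oxygen = 2.40401 mol. Normalization factor = 6/2.40401 = 2.49583.
Fe per 6 O = 0.60938 × 2.49583 = 1.521.

1.521 Fe apfu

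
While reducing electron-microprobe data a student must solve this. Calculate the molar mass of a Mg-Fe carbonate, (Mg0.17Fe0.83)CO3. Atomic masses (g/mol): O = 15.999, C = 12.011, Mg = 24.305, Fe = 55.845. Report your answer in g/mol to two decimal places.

110.49 g/mol

M = 0.17×24.305 + 0.83×55.845 + 1×12.011 + 3×15.999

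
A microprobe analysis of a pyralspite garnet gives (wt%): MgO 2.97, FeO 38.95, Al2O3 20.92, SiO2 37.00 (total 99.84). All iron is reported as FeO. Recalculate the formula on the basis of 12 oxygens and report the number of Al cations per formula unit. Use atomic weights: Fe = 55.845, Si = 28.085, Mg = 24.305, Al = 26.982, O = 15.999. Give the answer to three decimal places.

1.999 Al apfu

MgO (M=40.304): mol = 0.07369; Mg = 0.07369, O = 0.07369.
FeO (M=71.844): mol = 0.54215; Fe = 0.54215, O = 0.54215.
Al2O3 (M=101.961): mol = 0.20518; Al = 0.41036, O = 0.61554.
SiO2 (M=60.083): mol = 0.61581; Si = 0.61581, O = 1.23162.
ΣO = 2.46300; factor = 12/ΣO = 4.87211.
Al apfu = 0.41036 × 4.87211 = 1.999.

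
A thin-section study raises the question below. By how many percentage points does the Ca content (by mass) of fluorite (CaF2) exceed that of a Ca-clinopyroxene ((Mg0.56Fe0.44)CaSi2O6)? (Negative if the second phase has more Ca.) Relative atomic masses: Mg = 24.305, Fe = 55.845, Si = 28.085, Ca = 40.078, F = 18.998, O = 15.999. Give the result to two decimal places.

33.94 percentage points

First mineral: 40.078 g Ca in 78.074 g formula = 51.33 wt% Ca.
Second mineral: 40.078 g Ca in 230.425 g formula = 17.39 wt% Ca.
51.33% − 17.39% gives a difference of 33.94 percentage points.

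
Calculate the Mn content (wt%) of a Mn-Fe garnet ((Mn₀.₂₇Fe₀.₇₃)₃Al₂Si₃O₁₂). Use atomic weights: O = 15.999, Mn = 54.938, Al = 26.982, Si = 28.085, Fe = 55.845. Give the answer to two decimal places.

Formula mass = 0.81·54.938 + 2.19·55.845 + 2·26.982 + 3·28.085 + 12·15.999 = 497.007 g/mol, of which 44.500 g is Mn.
So Mn makes up 44.500/497.007 = 0.0895 of the mass, i.e. 8.95%.

8.95 wt%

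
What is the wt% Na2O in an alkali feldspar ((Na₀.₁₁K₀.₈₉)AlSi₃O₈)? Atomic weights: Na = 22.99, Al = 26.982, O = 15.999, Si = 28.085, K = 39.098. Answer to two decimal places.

1.23 wt%

M((Na₀.₁₁K₀.₈₉)AlSi₃O₈) = 276.555 g/mol; M(Na2O) = 61.979 g/mol.
Moles Na2O per formula unit = 0.11 Na ÷ 2 = 0.0550.
Na2O fraction = (0.0550 × 61.979) / 276.555 = 3.409/276.555 = 0.0123.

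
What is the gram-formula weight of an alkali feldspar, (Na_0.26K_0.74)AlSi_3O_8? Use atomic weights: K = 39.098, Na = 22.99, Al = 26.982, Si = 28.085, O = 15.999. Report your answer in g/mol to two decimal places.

274.14 g/mol

Na: 0.26 × 22.99 = 5.9774
K: 0.74 × 39.098 = 28.9325
Al: 1 × 26.982 = 26.9820
Si: 3 × 28.085 = 84.2550
O: 8 × 15.999 = 127.9920
Summing the contributions gives the formula mass.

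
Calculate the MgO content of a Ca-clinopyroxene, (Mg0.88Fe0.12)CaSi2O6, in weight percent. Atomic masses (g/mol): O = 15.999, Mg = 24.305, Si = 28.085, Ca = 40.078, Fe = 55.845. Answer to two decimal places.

Molar mass of (Mg0.88Fe0.12)CaSi2O6 = 0.88*24.305 + 0.12*55.845 + 1*40.078 + 2*28.085 + 6*15.999 = 220.332 g/mol.
Each formula unit contains 0.88 Mg, equivalent to 0.88/1 = 0.8800 mol MgO.
M(MgO) = 1×24.305 + 1×15.999 = 40.304 g/mol.
Mass of MgO per formula unit = 0.8800 × 40.304 = 35.468 g.
MgO wt% = 35.468 / 220.332 × 100 = 16.10%.

16.10 wt%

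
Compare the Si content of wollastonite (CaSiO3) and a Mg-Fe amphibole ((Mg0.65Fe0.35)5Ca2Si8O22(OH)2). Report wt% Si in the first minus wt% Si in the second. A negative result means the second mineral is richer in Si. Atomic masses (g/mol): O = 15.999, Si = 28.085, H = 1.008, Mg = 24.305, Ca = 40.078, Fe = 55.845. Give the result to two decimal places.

-1.72 percentage points

First mineral: 28.085 g Si in 116.160 g formula = 24.18 wt% Si.
Second mineral: 224.680 g Si in 867.548 g formula = 25.90 wt% Si.
24.18% − 25.90% gives a difference of -1.72 percentage points.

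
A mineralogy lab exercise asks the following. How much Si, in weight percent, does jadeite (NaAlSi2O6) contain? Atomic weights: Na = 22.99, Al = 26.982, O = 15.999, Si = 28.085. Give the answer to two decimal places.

M(NaAlSi2O6) = 202.136 g/mol.
Si contributes 2 × 28.085 = 56.170 g per mole.
56.170/202.136 = 0.2779 → 27.79%.

27.79 weight percent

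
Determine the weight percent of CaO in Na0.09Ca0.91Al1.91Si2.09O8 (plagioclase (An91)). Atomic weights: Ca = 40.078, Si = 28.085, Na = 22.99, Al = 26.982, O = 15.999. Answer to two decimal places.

18.44 wt%

Formula mass = 276.765 g/mol.
0.91 Ca → 0.9100 mol CaO per formula unit; M(CaO) = 56.077, so CaO mass = 51.030 g.
51.030/276.765 × 100 = 18.44 wt%.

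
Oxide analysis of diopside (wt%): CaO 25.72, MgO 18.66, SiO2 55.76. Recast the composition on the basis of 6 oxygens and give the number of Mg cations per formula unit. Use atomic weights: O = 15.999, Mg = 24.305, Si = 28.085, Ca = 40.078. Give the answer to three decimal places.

1.000 Mg apfu

CaO: 25.72/56.077 = 0.45866 mol → 0.45866 mol Ca, 0.45866 mol O.
MgO: 18.66/40.304 = 0.46298 mol → 0.46298 mol Mg, 0.46298 mol O.
SiO2: 55.76/60.083 = 0.92805 mol → 0.92805 mol Si, 1.85610 mol O.
Total oxygen = 2.77774 mol. Normalization factor = 6/2.77774 = 2.16003.
Mg per 6 O = 0.46298 × 2.16003 = 1.000.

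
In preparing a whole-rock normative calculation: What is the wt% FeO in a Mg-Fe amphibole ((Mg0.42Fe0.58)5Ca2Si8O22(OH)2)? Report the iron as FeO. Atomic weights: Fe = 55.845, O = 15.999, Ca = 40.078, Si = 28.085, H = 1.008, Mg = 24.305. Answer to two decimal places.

Formula mass = 903.819 g/mol.
2.90 Fe → 2.9000 mol FeO per formula unit; M(FeO) = 71.844, so FeO mass = 208.348 g.
208.348/903.819 × 100 = 23.05 wt%.

23.05 wt%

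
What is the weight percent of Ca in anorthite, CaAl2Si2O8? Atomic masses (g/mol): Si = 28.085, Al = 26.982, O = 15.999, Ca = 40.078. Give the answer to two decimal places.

Formula mass = 1·40.078 + 2·26.982 + 2·28.085 + 8·15.999 = 278.204 g/mol, of which 40.078 g is Ca.
So Ca makes up 40.078/278.204 = 0.1441 of the mass, i.e. 14.41%.

14.41 mass %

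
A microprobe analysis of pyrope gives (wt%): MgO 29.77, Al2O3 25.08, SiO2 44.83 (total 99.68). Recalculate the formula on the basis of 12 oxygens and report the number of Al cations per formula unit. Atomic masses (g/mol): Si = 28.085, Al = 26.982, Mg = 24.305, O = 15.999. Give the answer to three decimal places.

1.988 Al apfu

MgO: 29.77/40.304 = 0.73864 mol → 0.73864 mol Mg, 0.73864 mol O.
Al2O3: 25.08/101.961 = 0.24598 mol → 0.49196 mol Al, 0.73794 mol O.
SiO2: 44.83/60.083 = 0.74613 mol → 0.74613 mol Si, 1.49226 mol O.
Total oxygen = 2.96884 mol. Normalization factor = 12/2.96884 = 4.04198.
Al per 12 O = 0.49196 × 4.04198 = 1.988.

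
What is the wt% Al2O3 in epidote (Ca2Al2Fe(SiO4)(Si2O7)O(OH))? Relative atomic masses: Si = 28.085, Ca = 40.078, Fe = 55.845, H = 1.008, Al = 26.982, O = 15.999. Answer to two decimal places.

21.10 wt%

M(Ca2Al2Fe(SiO4)(Si2O7)O(OH)) = 483.215 g/mol; M(Al2O3) = 101.961 g/mol.
Moles Al2O3 per formula unit = 2 Al ÷ 2 = 1.0000.
Al2O3 fraction = (1.0000 × 101.961) / 483.215 = 101.961/483.215 = 0.2110.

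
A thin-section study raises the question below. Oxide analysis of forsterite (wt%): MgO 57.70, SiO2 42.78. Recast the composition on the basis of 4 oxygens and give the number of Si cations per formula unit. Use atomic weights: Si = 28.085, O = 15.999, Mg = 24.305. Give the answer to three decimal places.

MgO (M=40.304): mol = 1.43162; Mg = 1.43162, O = 1.43162.
SiO2 (M=60.083): mol = 0.71202; Si = 0.71202, O = 1.42404.
ΣO = 2.85566; factor = 4/ΣO = 1.40073.
Si apfu = 0.71202 × 1.40073 = 0.997.

0.997 Si apfu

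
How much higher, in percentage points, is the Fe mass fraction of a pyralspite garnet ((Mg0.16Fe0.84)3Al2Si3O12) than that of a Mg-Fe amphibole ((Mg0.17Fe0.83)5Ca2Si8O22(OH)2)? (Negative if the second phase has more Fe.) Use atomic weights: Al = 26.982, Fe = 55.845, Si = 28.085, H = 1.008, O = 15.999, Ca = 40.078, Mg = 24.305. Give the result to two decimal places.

4.59 percentage points

M((Mg0.16Fe0.84)3Al2Si3O12) = 482.603 g/mol, so wt% Fe = 140.729/482.603 × 100 = 29.16%.
M((Mg0.17Fe0.83)5Ca2Si8O22(OH)2) = 943.244 g/mol, so wt% Fe = 231.757/943.244 × 100 = 24.57%.
29.16 − 24.57 = 4.59 pp.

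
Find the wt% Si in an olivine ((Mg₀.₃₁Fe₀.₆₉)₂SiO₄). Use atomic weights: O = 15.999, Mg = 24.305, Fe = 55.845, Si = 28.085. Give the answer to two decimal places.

15.25 mass %

M((Mg₀.₃₁Fe₀.₆₉)₂SiO₄) = 184.216 g/mol.
Si contributes 1 × 28.085 = 28.085 g per mole.
28.085/184.216 = 0.1525 → 15.25%.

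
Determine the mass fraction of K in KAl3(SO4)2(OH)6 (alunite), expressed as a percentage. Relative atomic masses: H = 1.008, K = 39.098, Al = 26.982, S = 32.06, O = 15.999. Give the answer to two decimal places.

Molar mass of KAl3(SO4)2(OH)6: 1*39.098 + 3*26.982 + 2*32.06 + 14*15.999 + 6*1.008 = 414.198 g/mol.
Mass of K per formula unit: 1 × 39.098 = 39.098 g.
Weight fraction K = 39.098 / 414.198 = 0.0944.

9.44 mass %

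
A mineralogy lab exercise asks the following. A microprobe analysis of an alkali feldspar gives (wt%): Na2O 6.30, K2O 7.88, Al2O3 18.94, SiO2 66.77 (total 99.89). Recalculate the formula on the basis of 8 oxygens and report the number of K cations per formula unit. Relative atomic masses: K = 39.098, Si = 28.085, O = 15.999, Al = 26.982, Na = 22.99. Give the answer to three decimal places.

Na2O (M=61.979): mol = 0.10165; Na = 0.20330, O = 0.10165.
K2O (M=94.195): mol = 0.08366; K = 0.16732, O = 0.08366.
Al2O3 (M=101.961): mol = 0.18576; Al = 0.37152, O = 0.55728.
SiO2 (M=60.083): mol = 1.11130; Si = 1.11130, O = 2.22260.
ΣO = 2.96519; factor = 8/ΣO = 2.69797.
K apfu = 0.16732 × 2.69797 = 0.451.

0.451 K apfu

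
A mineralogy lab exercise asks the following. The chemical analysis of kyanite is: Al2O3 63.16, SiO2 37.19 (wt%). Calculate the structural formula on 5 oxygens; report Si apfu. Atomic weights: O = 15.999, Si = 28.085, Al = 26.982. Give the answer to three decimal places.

Al2O3 (M=101.961): mol = 0.61945; Al = 1.23890, O = 1.85835.
SiO2 (M=60.083): mol = 0.61898; Si = 0.61898, O = 1.23796.
ΣO = 3.09631; factor = 5/ΣO = 1.61483.
Si apfu = 0.61898 × 1.61483 = 1.000.

1.000 Si apfu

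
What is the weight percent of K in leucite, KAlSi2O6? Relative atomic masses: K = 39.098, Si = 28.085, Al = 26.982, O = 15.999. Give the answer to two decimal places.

17.91 weight percent

M(KAlSi2O6) = 218.244 g/mol.
K contributes 1 × 39.098 = 39.098 g per mole.
39.098/218.244 = 0.1791 → 17.91%.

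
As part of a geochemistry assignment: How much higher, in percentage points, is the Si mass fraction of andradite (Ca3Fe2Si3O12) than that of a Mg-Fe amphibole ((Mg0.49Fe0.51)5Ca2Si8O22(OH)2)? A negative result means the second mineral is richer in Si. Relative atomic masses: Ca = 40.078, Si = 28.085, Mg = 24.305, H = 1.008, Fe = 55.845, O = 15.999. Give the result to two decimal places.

-8.59 percentage points

M(Ca3Fe2Si3O12) = 508.167 g/mol, so wt% Si = 84.255/508.167 × 100 = 16.58%.
M((Mg0.49Fe0.51)5Ca2Si8O22(OH)2) = 892.780 g/mol, so wt% Si = 224.680/892.780 × 100 = 25.17%.
16.58 − 25.17 = -8.59 pp.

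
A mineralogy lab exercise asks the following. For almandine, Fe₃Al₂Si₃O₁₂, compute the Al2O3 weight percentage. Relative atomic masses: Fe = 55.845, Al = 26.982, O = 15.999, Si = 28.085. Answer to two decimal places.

Molar mass of Fe₃Al₂Si₃O₁₂ = 3*55.845 + 2*26.982 + 3*28.085 + 12*15.999 = 497.742 g/mol.
Each formula unit contains 2 Al, equivalent to 2/2 = 1.0000 mol Al2O3.
M(Al2O3) = 2×26.982 + 3×15.999 = 101.961 g/mol.
Mass of Al2O3 per formula unit = 1.0000 × 101.961 = 101.961 g.
Al2O3 wt% = 101.961 / 497.742 × 100 = 20.48%.

20.48 wt%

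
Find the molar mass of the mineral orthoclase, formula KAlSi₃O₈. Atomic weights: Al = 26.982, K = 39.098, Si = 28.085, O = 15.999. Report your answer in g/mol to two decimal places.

278.33 g/mol

The formula mass is the sum 1*39.098 + 1*26.982 + 3*28.085 + 8*15.999.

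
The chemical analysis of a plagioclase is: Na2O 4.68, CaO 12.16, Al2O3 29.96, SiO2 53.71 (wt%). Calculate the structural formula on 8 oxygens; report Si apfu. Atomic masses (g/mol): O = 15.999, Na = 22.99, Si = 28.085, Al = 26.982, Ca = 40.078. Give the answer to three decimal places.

Na2O: 4.68/61.979 = 0.07551 mol → 0.15102 mol Na, 0.07551 mol O.
CaO: 12.16/56.077 = 0.21684 mol → 0.21684 mol Ca, 0.21684 mol O.
Al2O3: 29.96/101.961 = 0.29384 mol → 0.58768 mol Al, 0.88152 mol O.
SiO2: 53.71/60.083 = 0.89393 mol → 0.89393 mol Si, 1.78786 mol O.
Total oxygen = 2.96173 mol. Normalization factor = 8/2.96173 = 2.70112.
Si per 8 O = 0.89393 × 2.70112 = 2.415.

2.415 Si apfu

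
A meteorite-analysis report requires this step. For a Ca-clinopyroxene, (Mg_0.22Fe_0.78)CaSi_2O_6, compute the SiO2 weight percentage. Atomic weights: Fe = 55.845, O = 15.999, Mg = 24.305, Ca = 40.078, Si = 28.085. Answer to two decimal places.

49.83 wt%

Molar mass of (Mg_0.22Fe_0.78)CaSi_2O_6 = 0.22×24.305 + 0.78×55.845 + 1×40.078 + 2×28.085 + 6×15.999 = 241.148 g/mol.
Each formula unit contains 2 Si, equivalent to 2/1 = 2.0000 mol SiO2.
M(SiO2) = 1×28.085 + 2×15.999 = 60.083 g/mol.
Mass of SiO2 per formula unit = 2.0000 × 60.083 = 120.166 g.
SiO2 wt% = 120.166 / 241.148 × 100 = 49.83%.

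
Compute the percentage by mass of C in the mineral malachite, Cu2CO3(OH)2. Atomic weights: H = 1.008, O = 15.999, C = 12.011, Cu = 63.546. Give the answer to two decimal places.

Formula mass = 2·63.546 + 1·12.011 + 5·15.999 + 2·1.008 = 221.114 g/mol, of which 12.011 g is C.
So C makes up 12.011/221.114 = 0.0543 of the mass, i.e. 5.43%.

5.43 weight percent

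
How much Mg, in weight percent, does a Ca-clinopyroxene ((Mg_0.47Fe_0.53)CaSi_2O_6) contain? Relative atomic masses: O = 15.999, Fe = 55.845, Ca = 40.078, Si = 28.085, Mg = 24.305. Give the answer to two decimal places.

Formula mass = 0.47·24.305 + 0.53·55.845 + 1·40.078 + 2·28.085 + 6·15.999 = 233.263 g/mol, of which 11.423 g is Mg.
So Mg makes up 11.423/233.263 = 0.0490 of the mass, i.e. 4.90%.

4.90 weight percent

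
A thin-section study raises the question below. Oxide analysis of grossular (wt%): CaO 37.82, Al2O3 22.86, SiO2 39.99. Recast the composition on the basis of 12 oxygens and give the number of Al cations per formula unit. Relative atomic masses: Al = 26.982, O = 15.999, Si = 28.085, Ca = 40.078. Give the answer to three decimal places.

2.009 Al apfu

CaO (M=56.077): mol = 0.67443; Ca = 0.67443, O = 0.67443.
Al2O3 (M=101.961): mol = 0.22420; Al = 0.44840, O = 0.67260.
SiO2 (M=60.083): mol = 0.66558; Si = 0.66558, O = 1.33116.
ΣO = 2.67819; factor = 12/ΣO = 4.48064.
Al apfu = 0.44840 × 4.48064 = 2.009.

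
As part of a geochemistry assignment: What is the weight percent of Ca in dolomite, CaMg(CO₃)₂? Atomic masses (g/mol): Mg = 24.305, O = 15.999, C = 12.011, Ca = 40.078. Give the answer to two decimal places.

Molar mass of CaMg(CO₃)₂: 1×40.078 + 1×24.305 + 2×12.011 + 6×15.999 = 184.399 g/mol.
Mass of Ca per formula unit: 1 × 40.078 = 40.078 g.
Weight fraction Ca = 40.078 / 184.399 = 0.2173.

21.73 weight percent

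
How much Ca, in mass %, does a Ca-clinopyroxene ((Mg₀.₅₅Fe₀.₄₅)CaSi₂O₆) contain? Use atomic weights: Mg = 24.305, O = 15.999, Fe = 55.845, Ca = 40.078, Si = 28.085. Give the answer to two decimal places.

17.37 mass %

M((Mg₀.₅₅Fe₀.₄₅)CaSi₂O₆) = 230.740 g/mol.
Ca contributes 1 × 40.078 = 40.078 g per mole.
40.078/230.740 = 0.1737 → 17.37%.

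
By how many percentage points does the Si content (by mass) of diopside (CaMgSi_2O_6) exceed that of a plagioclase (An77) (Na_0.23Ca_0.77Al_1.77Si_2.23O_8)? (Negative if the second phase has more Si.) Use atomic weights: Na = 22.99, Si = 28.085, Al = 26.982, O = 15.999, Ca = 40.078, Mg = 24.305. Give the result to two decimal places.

First mineral: 56.170 g Si in 216.547 g formula = 25.94 wt% Si.
Second mineral: 62.630 g Si in 274.527 g formula = 22.81 wt% Si.
25.94% − 22.81% gives a difference of 3.13 percentage points.

3.13 percentage points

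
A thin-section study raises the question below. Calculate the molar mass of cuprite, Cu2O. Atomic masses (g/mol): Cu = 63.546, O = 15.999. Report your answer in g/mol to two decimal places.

M = 2×63.546 + 1×15.999

143.09 g/mol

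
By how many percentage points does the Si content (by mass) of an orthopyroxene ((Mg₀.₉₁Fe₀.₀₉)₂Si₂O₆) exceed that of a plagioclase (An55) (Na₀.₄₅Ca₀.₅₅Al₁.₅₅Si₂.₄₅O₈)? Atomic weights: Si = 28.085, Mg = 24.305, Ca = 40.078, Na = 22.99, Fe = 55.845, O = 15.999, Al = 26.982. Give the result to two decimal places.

1.82 percentage points

First mineral: 56.170 g Si in 206.451 g formula = 27.21 wt% Si.
Second mineral: 68.808 g Si in 271.011 g formula = 25.39 wt% Si.
27.21% − 25.39% gives a difference of 1.82 percentage points.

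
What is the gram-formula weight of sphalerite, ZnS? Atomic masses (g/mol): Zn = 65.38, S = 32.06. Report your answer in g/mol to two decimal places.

The formula mass is the sum 1·65.38 + 1·32.06.

97.44 g/mol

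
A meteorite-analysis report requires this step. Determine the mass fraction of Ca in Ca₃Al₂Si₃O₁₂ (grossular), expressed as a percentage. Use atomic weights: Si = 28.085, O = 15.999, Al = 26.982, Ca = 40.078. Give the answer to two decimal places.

M(Ca₃Al₂Si₃O₁₂) = 450.441 g/mol.
Ca contributes 3 × 40.078 = 120.234 g per mole.
120.234/450.441 = 0.2669 → 26.69%.

26.69 wt%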